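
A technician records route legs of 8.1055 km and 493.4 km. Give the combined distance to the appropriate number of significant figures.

8.1055 km + 493.4 km = 501.5055 km.
Addition/subtraction keeps the fewest decimal places: 8.1055 → 4 decimal places, 493.4 → 1 decimal place; limit is 1.
Rounded to 1 decimal place: 501.5 km.

501.5 km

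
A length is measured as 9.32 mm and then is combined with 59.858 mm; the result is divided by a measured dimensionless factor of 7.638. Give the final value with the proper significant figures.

9.32 mm + 59.858 mm = 69.178 mm; the sum is limited to 2 decimal places (4 s.f.).
Carrying full precision, 69.178 ÷ 7.638 = 9.05708300602… mm; 7.638 has 4 s.f., so the result keeps min(4, 4) = 4 s.f.
Rounded to 4 significant figures: 9.057 mm.

9.057 mm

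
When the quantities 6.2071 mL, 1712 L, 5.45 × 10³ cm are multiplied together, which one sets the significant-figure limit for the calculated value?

5.45 × 10³ cm

6.2071 mL → 5 s.f.; 1712 L → 4 s.f.; 5.45 × 10³ cm → 3 s.f.
The fewest is 3 significant figures, from 5.45 × 10³ cm.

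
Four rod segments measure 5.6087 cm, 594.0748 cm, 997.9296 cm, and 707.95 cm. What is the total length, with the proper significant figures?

2305.56 cm

5.6087 cm + 594.0748 cm + 997.9296 cm + 707.95 cm = 2305.5631 cm.
Addition/subtraction keeps the fewest decimal places: 5.6087 → 4 decimal places, 594.0748 → 4 decimal places, 997.9296 → 4 decimal places, 707.95 → 2 decimal places; limit is 2.
Rounded to 2 decimal places: 2305.56 cm.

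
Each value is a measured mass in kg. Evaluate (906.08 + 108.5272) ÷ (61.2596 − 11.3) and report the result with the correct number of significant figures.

20.3

906.08 + 108.5272 = 1014.6072, limited to 2 d.p. → 6 s.f.; 61.2596 − 11.3 = 49.9596, limited to 1 d.p. → 3 s.f.
Carrying full precision, 1014.6072 ÷ 49.9596 = 20.3085533111…; keep min(6, 3) = 3 s.f.
Rounded to 3 significant figures: 20.3.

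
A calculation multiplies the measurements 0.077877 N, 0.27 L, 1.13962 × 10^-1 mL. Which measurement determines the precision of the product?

0.077877 N → 5 s.f.; 0.27 L → 2 s.f.; 1.13962 × 10^-1 mL → 6 s.f.
The fewest is 2 significant figures, from 0.27 L.

0.27 L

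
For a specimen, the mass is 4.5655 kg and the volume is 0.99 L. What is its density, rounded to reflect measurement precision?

density = 4.5655 kg ÷ 0.99 L = 4.61161616162… kg/L.
4.5655 has 5 significant figures; 0.99 has 2.
Division/multiplication keeps the fewest: 2 significant figures.
Rounded: 4.6 kg/L.

4.6 kg/L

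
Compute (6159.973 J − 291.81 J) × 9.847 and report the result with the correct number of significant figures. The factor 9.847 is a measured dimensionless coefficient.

5.778 × 10^4 J

6159.973 J − 291.81 J = 5868.163 J; the difference is limited to 2 decimal places (6 s.f.).
Carrying full precision, 5868.163 × 9.847 = 57783.801061 J; 9.847 has 4 s.f., so the result keeps min(6, 4) = 4 s.f.
Rounded to 4 significant figures: 5.778 × 10^4 J.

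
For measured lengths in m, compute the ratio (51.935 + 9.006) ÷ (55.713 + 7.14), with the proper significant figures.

51.935 + 9.006 = 60.941, limited to 3 d.p. → 5 s.f.; 55.713 + 7.14 = 62.853, limited to 2 d.p. → 4 s.f.
Carrying full precision, 60.941 ÷ 62.853 = 0.969579813215…; keep min(5, 4) = 4 s.f.
Rounded to 4 significant figures: 0.9696.

0.9696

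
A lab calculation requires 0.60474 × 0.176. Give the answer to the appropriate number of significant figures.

0.106

0.60474 × 0.176 = 0.10643424
Multiplication/division keeps the fewest significant figures: 0.60474 → 5 s.f., 0.176 → 3 s.f.; limit is 3.
Rounded to 3 significant figures: 0.106.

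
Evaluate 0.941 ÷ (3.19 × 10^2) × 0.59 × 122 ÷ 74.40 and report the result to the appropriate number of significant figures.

0.941 ÷ (3.19 × 10^2) × 0.59 × 122 ÷ 74.40 = 0.00285389405737…
Multiplication/division keeps the fewest significant figures: 0.941 → 3 s.f., 3.19 × 10^2 → 3 s.f., 0.59 → 2 s.f., 122 → 3 s.f., 74.40 → 4 s.f.; limit is 2.
Rounded to 2 significant figures: 2.9 × 10^-3.

2.9 × 10^-3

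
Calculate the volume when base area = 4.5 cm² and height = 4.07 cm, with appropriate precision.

volume = 4.5 cm² × 4.07 cm = 18.315 cm³.
4.5 has 2 significant figures; 4.07 has 3.
Division/multiplication keeps the fewest: 2 significant figures.
Rounded: 18 cm³.

18 cm³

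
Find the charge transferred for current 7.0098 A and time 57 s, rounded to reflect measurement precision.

4.0 × 10^2 C

charge transferred = 7.0098 A × 57 s = 399.5586 C.
7.0098 has 5 significant figures; 57 has 2.
Division/multiplication keeps the fewest: 2 significant figures.
Rounded: 4.0 × 10^2 C.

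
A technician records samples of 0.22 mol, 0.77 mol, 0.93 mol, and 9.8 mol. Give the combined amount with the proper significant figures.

11.7 mol

0.22 mol + 0.77 mol + 0.93 mol + 9.8 mol = 11.72 mol.
Addition/subtraction keeps the fewest decimal places: 0.22 → 2 decimal places, 0.77 → 2 decimal places, 0.93 → 2 decimal places, 9.8 → 1 decimal place; limit is 1.
Rounded to 1 decimal place: 11.7 mol.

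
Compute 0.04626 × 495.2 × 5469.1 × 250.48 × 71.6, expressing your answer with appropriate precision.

0.04626 × 495.2 × 5469.1 × 250.48 × 71.6 = 2.2469230822 × 10^9…
Multiplication/division keeps the fewest significant figures: 0.04626 → 4 s.f., 495.2 → 4 s.f., 5469.1 → 5 s.f., 250.48 → 5 s.f., 71.6 → 3 s.f.; limit is 3.
Rounded to 3 significant figures: 2.25 × 10⁹.

2.25 × 10⁹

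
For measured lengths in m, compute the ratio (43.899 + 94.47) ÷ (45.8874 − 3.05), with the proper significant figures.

3.230

43.899 + 94.47 = 138.369, limited to 2 d.p. → 5 s.f.; 45.8874 − 3.05 = 42.8374, limited to 2 d.p. → 4 s.f.
Carrying full precision, 138.369 ÷ 42.8374 = 3.23009799848…; keep min(5, 4) = 4 s.f.
Rounded to 4 significant figures: 3.230.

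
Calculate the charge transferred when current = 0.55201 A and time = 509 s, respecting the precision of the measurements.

281 C

charge transferred = 0.55201 A × 509 s = 280.97309 C.
0.55201 has 5 significant figures; 509 has 3.
Division/multiplication keeps the fewest: 3 significant figures.
Rounded: 281 C.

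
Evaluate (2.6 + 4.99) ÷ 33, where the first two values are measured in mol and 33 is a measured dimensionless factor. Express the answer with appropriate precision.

2.6 mol + 4.99 mol = 7.59 mol; the sum is limited to 1 decimal place (2 s.f.).
Carrying full precision, 7.59 ÷ 33 = 0.23 mol; 33 has 2 s.f., so the result keeps min(2, 2) = 2 s.f.
Rounded to 2 significant figures: 0.23 mol.

0.23 mol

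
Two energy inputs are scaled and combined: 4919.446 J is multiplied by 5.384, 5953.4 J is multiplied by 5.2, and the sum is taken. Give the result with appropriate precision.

5.7 × 10⁴ J

4919.446 × 5.384 = 26486.297264 → 2.649 × 10⁴ J (4 s.f., last digit at the 10^1 place).
5953.4 × 5.2 = 30957.68 → 3.1 × 10⁴ J (2 s.f., last digit at the 10^3 place).
Sum: 57443.977264 J; keep the coarser place, 10^3.
Result: 5.7 × 10⁴ J.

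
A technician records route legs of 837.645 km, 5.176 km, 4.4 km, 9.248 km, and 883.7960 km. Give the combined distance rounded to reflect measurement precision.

1740.3 km

837.645 km + 5.176 km + 4.4 km + 9.248 km + 883.7960 km = 1740.2650 km.
Addition/subtraction keeps the fewest decimal places: 837.645 → 3 decimal places, 5.176 → 3 decimal places, 4.4 → 1 decimal place, 9.248 → 3 decimal places, 883.7960 → 4 decimal places; limit is 1.
Rounded to 1 decimal place: 1740.3 km.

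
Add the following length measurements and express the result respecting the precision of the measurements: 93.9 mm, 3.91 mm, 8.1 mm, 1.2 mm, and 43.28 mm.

150.4 mm

93.9 mm + 3.91 mm + 8.1 mm + 1.2 mm + 43.28 mm = 150.39 mm.
Addition/subtraction keeps the fewest decimal places: 93.9 → 1 decimal place, 3.91 → 2 decimal places, 8.1 → 1 decimal place, 1.2 → 1 decimal place, 43.28 → 2 decimal places; limit is 1.
Rounded to 1 decimal place: 150.4 mm.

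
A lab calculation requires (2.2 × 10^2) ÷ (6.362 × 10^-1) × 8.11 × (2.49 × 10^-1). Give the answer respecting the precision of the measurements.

(2.2 × 10^2) ÷ (6.362 × 10^-1) × 8.11 × (2.49 × 10^-1) = 698.311537252…
Multiplication/division keeps the fewest significant figures: 2.2 × 10^2 → 2 s.f., 6.362 × 10^-1 → 4 s.f., 8.11 → 3 s.f., 2.49 × 10^-1 → 3 s.f.; limit is 2.
Rounded to 2 significant figures: 7.0 × 10^2.

7.0 × 10^2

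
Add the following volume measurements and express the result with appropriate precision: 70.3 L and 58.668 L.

70.3 L + 58.668 L = 128.968 L.
Addition/subtraction keeps the fewest decimal places: 70.3 → 1 decimal place, 58.668 → 3 decimal places; limit is 1.
Rounded to 1 decimal place: 129.0 L.

129.0 L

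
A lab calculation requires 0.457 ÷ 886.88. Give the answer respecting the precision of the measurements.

0.457 ÷ 886.88 = 0.000515289554393…
Multiplication/division keeps the fewest significant figures: 0.457 → 3 s.f., 886.88 → 5 s.f.; limit is 3.
Rounded to 3 significant figures: 5.15 × 10⁻⁴.

5.15 × 10⁻⁴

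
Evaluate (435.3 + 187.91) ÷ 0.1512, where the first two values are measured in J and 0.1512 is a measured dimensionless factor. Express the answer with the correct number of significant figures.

435.3 J + 187.91 J = 623.21 J; the sum is limited to 1 decimal place (4 s.f.).
Carrying full precision, 623.21 ÷ 0.1512 = 4121.75925926… J; 0.1512 has 4 s.f., so the result keeps min(4, 4) = 4 s.f.
Rounded to 4 significant figures: 4.122 × 10^3 J.

4.122 × 10^3 J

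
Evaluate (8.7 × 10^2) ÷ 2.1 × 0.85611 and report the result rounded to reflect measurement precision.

3.5 × 10^2

(8.7 × 10^2) ÷ 2.1 × 0.85611 = 354.674142857…
Multiplication/division keeps the fewest significant figures: 8.7 × 10^2 → 2 s.f., 2.1 → 2 s.f., 0.85611 → 5 s.f.; limit is 2.
Rounded to 2 significant figures: 3.5 × 10^2.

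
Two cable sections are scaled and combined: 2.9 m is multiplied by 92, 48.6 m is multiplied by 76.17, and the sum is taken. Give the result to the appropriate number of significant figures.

3.97 × 10³ m

2.9 × 92 = 266.8 → 2.7 × 10² m (2 s.f., last digit at the 10^1 place).
48.6 × 76.17 = 3701.862 → 3.70 × 10³ m (3 s.f., last digit at the 10^1 place).
Sum: 3968.662 m; keep the coarser place, 10^1.
Result: 3.97 × 10³ m.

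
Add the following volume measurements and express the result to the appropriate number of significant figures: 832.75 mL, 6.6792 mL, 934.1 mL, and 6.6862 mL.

1780.2 mL

832.75 mL + 6.6792 mL + 934.1 mL + 6.6862 mL = 1780.2154 mL.
Addition/subtraction keeps the fewest decimal places: 832.75 → 2 decimal places, 6.6792 → 4 decimal places, 934.1 → 1 decimal place, 6.6862 → 4 decimal places; limit is 1.
Rounded to 1 decimal place: 1780.2 mL.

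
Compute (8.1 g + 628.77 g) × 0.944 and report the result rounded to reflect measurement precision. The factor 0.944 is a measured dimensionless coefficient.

601 g

8.1 g + 628.77 g = 636.87 g; the sum is limited to 1 decimal place (4 s.f.).
Carrying full precision, 636.87 × 0.944 = 601.20528 g; 0.944 has 3 s.f., so the result keeps min(4, 3) = 3 s.f.
Rounded to 3 significant figures: 601 g.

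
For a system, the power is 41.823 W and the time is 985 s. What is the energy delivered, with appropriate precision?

energy delivered = 41.823 W × 985 s = 41195.655 J.
41.823 has 5 significant figures; 985 has 3.
Division/multiplication keeps the fewest: 3 significant figures.
Rounded: 4.12 × 10⁴ J.

4.12 × 10⁴ J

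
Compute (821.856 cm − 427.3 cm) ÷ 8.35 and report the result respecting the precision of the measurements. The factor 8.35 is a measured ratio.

47.3 cm

821.856 cm − 427.3 cm = 394.556 cm; the difference is limited to 1 decimal place (4 s.f.).
Carrying full precision, 394.556 ÷ 8.35 = 47.2522155689… cm; 8.35 has 3 s.f., so the result keeps min(4, 3) = 3 s.f.
Rounded to 3 significant figures: 47.3 cm.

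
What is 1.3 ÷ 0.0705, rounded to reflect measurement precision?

18

1.3 ÷ 0.0705 = 18.4397163121…
Multiplication/division keeps the fewest significant figures: 1.3 → 2 s.f., 0.0705 → 3 s.f.; limit is 2.
Rounded to 2 significant figures: 18.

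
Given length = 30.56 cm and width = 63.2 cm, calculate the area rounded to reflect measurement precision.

1.93 × 10^3 cm²

area = 30.56 cm × 63.2 cm = 1931.392 cm².
30.56 has 4 significant figures; 63.2 has 3.
Division/multiplication keeps the fewest: 3 significant figures.
Rounded: 1.93 × 10^3 cm².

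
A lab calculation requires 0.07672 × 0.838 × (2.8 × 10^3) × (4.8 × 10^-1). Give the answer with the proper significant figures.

0.07672 × 0.838 × (2.8 × 10^3) × (4.8 × 10^-1) = 86.40758784
Multiplication/division keeps the fewest significant figures: 0.07672 → 4 s.f., 0.838 → 3 s.f., 2.8 × 10^3 → 2 s.f., 4.8 × 10^-1 → 2 s.f.; limit is 2.
Rounded to 2 significant figures: 86.

86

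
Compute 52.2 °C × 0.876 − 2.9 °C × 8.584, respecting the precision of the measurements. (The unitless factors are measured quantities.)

21 °C

52.2 × 0.876 = 45.7272 → 45.7 °C (3 s.f., last digit at the 10^-1 place).
2.9 × 8.584 = 24.8936 → 25 °C (2 s.f., last digit at the 10^0 place).
Difference: 20.8336 °C; keep the coarser place, 10^0.
Result: 21 °C.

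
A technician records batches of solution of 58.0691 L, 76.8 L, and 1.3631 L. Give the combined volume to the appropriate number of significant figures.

58.0691 L + 76.8 L + 1.3631 L = 136.2322 L.
Addition/subtraction keeps the fewest decimal places: 58.0691 → 4 decimal places, 76.8 → 1 decimal place, 1.3631 → 4 decimal places; limit is 1.
Rounded to 1 decimal place: 136.2 L.

136.2 L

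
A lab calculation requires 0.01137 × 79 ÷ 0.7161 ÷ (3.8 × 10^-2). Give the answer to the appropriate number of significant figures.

33

0.01137 × 79 ÷ 0.7161 ÷ (3.8 × 10^-2) = 33.0088417525…
Multiplication/division keeps the fewest significant figures: 0.01137 → 4 s.f., 79 → 2 s.f., 0.7161 → 4 s.f., 3.8 × 10^-2 → 2 s.f.; limit is 2.
Rounded to 2 significant figures: 33.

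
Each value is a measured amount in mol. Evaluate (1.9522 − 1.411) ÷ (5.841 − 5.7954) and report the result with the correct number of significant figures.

12

1.9522 − 1.411 = 0.5412, limited to 3 d.p. → 3 s.f.; 5.841 − 5.7954 = 0.0456, limited to 3 d.p. → 2 s.f.
Carrying full precision, 0.5412 ÷ 0.0456 = 11.8684210526…; keep min(3, 2) = 2 s.f.
Rounded to 2 significant figures: 12.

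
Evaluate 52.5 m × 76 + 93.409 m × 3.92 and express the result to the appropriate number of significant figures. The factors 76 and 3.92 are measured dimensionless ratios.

4.4 × 10³ m

52.5 × 76 = 3990 → 4.0 × 10³ m (2 s.f., last digit at the 10^2 place).
93.409 × 3.92 = 366.16328 → 366 m (3 s.f., last digit at the 10^0 place).
Sum: 4356.16328 m; keep the coarser place, 10^2.
Result: 4.4 × 10³ m.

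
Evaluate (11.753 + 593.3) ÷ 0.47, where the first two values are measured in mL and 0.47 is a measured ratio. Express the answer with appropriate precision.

1.3 × 10^3 mL

11.753 mL + 593.3 mL = 605.053 mL; the sum is limited to 1 decimal place (4 s.f.).
Carrying full precision, 605.053 ÷ 0.47 = 1287.34680851… mL; 0.47 has 2 s.f., so the result keeps min(4, 2) = 2 s.f.
Rounded to 2 significant figures: 1.3 × 10^3 mL.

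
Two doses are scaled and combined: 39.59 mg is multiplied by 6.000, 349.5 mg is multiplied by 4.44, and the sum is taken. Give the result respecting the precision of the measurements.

1.79 × 10^3 mg

39.59 × 6.000 = 237.54 → 237.5 mg (4 s.f., last digit at the 10^-1 place).
349.5 × 4.44 = 1551.78 → 1.55 × 10^3 mg (3 s.f., last digit at the 10^1 place).
Sum: 1789.32 mg; keep the coarser place, 10^1.
Result: 1.79 × 10^3 mg.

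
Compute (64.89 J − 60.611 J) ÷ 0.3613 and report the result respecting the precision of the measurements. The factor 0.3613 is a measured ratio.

64.89 J − 60.611 J = 4.279 J; the difference is limited to 2 decimal places (3 s.f.).
Carrying full precision, 4.279 ÷ 0.3613 = 11.8433434819… J; 0.3613 has 4 s.f., so the result keeps min(3, 4) = 3 s.f.
Rounded to 3 significant figures: 11.8 J.

11.8 J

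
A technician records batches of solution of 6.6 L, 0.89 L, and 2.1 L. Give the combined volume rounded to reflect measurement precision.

6.6 L + 0.89 L + 2.1 L = 9.59 L.
Addition/subtraction keeps the fewest decimal places: 6.6 → 1 decimal place, 0.89 → 2 decimal places, 2.1 → 1 decimal place; limit is 1.
Rounded to 1 decimal place: 9.6 L.

9.6 L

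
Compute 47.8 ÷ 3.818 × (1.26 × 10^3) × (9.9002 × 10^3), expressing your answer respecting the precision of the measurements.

1.56 × 10^8

47.8 ÷ 3.818 × (1.26 × 10^3) × (9.9002 × 10^3) = 156173191.619…
Multiplication/division keeps the fewest significant figures: 47.8 → 3 s.f., 3.818 → 4 s.f., 1.26 × 10^3 → 3 s.f., 9.9002 × 10^3 → 5 s.f.; limit is 3.
Rounded to 3 significant figures: 1.56 × 10^8.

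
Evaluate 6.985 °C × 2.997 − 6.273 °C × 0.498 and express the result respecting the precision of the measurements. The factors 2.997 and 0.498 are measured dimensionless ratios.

17.81 °C

6.985 × 2.997 = 20.934045 → 20.93 °C (4 s.f., last digit at the 10^-2 place).
6.273 × 0.498 = 3.123954 → 3.12 °C (3 s.f., last digit at the 10^-2 place).
Difference: 17.810091 °C; keep the coarser place, 10^-2.
Result: 17.81 °C.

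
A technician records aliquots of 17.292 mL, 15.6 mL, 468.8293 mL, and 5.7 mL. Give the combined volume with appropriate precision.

507.4 mL

17.292 mL + 15.6 mL + 468.8293 mL + 5.7 mL = 507.4213 mL.
Addition/subtraction keeps the fewest decimal places: 17.292 → 3 decimal places, 15.6 → 1 decimal place, 468.8293 → 4 decimal places, 5.7 → 1 decimal place; limit is 1.
Rounded to 1 decimal place: 507.4 mL.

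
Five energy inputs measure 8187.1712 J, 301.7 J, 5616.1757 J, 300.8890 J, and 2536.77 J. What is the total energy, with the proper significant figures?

8187.1712 J + 301.7 J + 5616.1757 J + 300.8890 J + 2536.77 J = 16942.7059 J.
Addition/subtraction keeps the fewest decimal places: 8187.1712 → 4 decimal places, 301.7 → 1 decimal place, 5616.1757 → 4 decimal places, 300.8890 → 4 decimal places, 2536.77 → 2 decimal places; limit is 1.
Rounded to 1 decimal place: 16942.7 J.

16942.7 J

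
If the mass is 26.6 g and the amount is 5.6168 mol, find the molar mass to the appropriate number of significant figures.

4.74 g/mol

molar mass = 26.6 g ÷ 5.6168 mol = 4.73579262213… g/mol.
26.6 has 3 significant figures; 5.6168 has 5.
Division/multiplication keeps the fewest: 3 significant figures.
Rounded: 4.74 g/mol.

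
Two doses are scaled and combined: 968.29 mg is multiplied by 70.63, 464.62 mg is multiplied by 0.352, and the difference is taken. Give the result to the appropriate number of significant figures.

6.823 × 10^4 mg

968.29 × 70.63 = 68390.3227 → 6.839 × 10^4 mg (4 s.f., last digit at the 10^1 place).
464.62 × 0.352 = 163.54624 → 164 mg (3 s.f., last digit at the 10^0 place).
Difference: 68226.77646 mg; keep the coarser place, 10^1.
Result: 6.823 × 10^4 mg.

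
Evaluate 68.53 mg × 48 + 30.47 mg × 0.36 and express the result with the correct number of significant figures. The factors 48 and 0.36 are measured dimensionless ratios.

68.53 × 48 = 3289.44 → 3.3 × 10^3 mg (2 s.f., last digit at the 10^2 place).
30.47 × 0.36 = 10.9692 → 11 mg (2 s.f., last digit at the 10^0 place).
Sum: 3300.4092 mg; keep the coarser place, 10^2.
Result: 3.3 × 10^3 mg.

3.3 × 10^3 mg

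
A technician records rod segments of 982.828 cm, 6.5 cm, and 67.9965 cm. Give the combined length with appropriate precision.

982.828 cm + 6.5 cm + 67.9965 cm = 1057.3245 cm.
Addition/subtraction keeps the fewest decimal places: 982.828 → 3 decimal places, 6.5 → 1 decimal place, 67.9965 → 4 decimal places; limit is 1.
Rounded to 1 decimal place: 1057.3 cm.

1057.3 cm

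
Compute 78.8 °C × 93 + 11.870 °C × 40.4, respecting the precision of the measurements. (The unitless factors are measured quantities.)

78.8 × 93 = 7328.4 → 7.3 × 10^3 °C (2 s.f., last digit at the 10^2 place).
11.870 × 40.4 = 479.548 → 480. °C (3 s.f., last digit at the 10^0 place).
Sum: 7807.948 °C; keep the coarser place, 10^2.
Result: 7.8 × 10^3 °C.

7.8 × 10^3 °C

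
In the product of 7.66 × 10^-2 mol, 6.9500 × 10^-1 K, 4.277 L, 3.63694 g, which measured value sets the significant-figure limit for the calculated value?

7.66 × 10^-2 mol → 3 s.f.; 6.9500 × 10^-1 K → 5 s.f.; 4.277 L → 4 s.f.; 3.63694 g → 6 s.f.
The fewest is 3 significant figures, from 7.66 × 10^-2 mol.

7.66 × 10^-2 mol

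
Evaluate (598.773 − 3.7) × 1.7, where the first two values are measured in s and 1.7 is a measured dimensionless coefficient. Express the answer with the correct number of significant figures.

598.773 s − 3.7 s = 595.073 s; the difference is limited to 1 decimal place (4 s.f.).
Carrying full precision, 595.073 × 1.7 = 1011.6241 s; 1.7 has 2 s.f., so the result keeps min(4, 2) = 2 s.f.
Rounded to 2 significant figures: 1.0 × 10³ s.

1.0 × 10³ s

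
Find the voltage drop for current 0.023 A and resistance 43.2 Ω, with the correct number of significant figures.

voltage drop = 0.023 A × 43.2 Ω = 0.9936 V.
0.023 has 2 significant figures; 43.2 has 3.
Division/multiplication keeps the fewest: 2 significant figures.
Rounded: 0.99 V.

0.99 V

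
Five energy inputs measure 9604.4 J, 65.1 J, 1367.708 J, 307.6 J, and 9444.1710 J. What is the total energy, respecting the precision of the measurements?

9604.4 J + 65.1 J + 1367.708 J + 307.6 J + 9444.1710 J = 20788.9790 J.
Addition/subtraction keeps the fewest decimal places: 9604.4 → 1 decimal place, 65.1 → 1 decimal place, 1367.708 → 3 decimal places, 307.6 → 1 decimal place, 9444.1710 → 4 decimal places; limit is 1.
Rounded to 1 decimal place: 20789.0 J.

20789.0 J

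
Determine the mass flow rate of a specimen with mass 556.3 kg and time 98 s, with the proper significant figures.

mass flow rate = 556.3 kg ÷ 98 s = 5.67653061224… kg/s.
556.3 has 4 significant figures; 98 has 2.
Division/multiplication keeps the fewest: 2 significant figures.
Rounded: 5.7 kg/s.

5.7 kg/s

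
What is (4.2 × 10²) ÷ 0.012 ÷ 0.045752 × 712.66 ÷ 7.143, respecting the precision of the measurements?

(4.2 × 10²) ÷ 0.012 ÷ 0.045752 × 712.66 ÷ 7.143 = 76323748.9228…
Multiplication/division keeps the fewest significant figures: 4.2 × 10² → 2 s.f., 0.012 → 2 s.f., 0.045752 → 5 s.f., 712.66 → 5 s.f., 7.143 → 4 s.f.; limit is 2.
Rounded to 2 significant figures: 7.6 × 10⁷.

7.6 × 10⁷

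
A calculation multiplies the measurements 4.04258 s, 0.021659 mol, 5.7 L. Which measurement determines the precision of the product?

4.04258 s → 6 s.f.; 0.021659 mol → 5 s.f.; 5.7 L → 2 s.f.
The fewest is 2 significant figures, from 5.7 L.

5.7 L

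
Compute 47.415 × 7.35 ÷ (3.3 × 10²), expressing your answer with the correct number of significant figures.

47.415 × 7.35 ÷ (3.3 × 10²) = 1.05606136364…
Multiplication/division keeps the fewest significant figures: 47.415 → 5 s.f., 7.35 → 3 s.f., 3.3 × 10² → 2 s.f.; limit is 2.
Rounded to 2 significant figures: 1.1.

1.1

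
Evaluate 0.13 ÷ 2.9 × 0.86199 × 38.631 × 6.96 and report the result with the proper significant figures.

0.13 ÷ 2.9 × 0.86199 × 38.631 × 6.96 = 10.3894551353…
Multiplication/division keeps the fewest significant figures: 0.13 → 2 s.f., 2.9 → 2 s.f., 0.86199 → 5 s.f., 38.631 → 5 s.f., 6.96 → 3 s.f.; limit is 2.
Rounded to 2 significant figures: 10.

10.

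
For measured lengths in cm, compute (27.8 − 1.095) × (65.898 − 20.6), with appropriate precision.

27.8 − 1.095 = 26.705, limited to 1 d.p. → 3 s.f.; 65.898 − 20.6 = 45.298, limited to 1 d.p. → 3 s.f.
Carrying full precision, 26.705 × 45.298 = 1209.68309; keep min(3, 3) = 3 s.f.
Rounded to 3 significant figures: 1.21 × 10³ cm².

1.21 × 10³ cm²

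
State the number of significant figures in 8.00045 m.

6

8.00045: zeros between nonzero digits are significant.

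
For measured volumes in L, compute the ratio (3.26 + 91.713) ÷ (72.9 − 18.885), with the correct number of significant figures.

1.76

3.26 + 91.713 = 94.973, limited to 2 d.p. → 4 s.f.; 72.9 − 18.885 = 54.015, limited to 1 d.p. → 3 s.f.
Carrying full precision, 94.973 ÷ 54.015 = 1.75827085069…; keep min(4, 3) = 3 s.f.
Rounded to 3 significant figures: 1.76.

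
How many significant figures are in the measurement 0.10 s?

2

0.10: leading zeros are not significant; trailing zeros after a decimal point are significant.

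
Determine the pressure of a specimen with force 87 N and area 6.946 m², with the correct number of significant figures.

pressure = 87 N ÷ 6.946 m² = 12.5251943565… Pa.
87 has 2 significant figures; 6.946 has 4.
Division/multiplication keeps the fewest: 2 significant figures.
Rounded: 13 Pa.

13 Pa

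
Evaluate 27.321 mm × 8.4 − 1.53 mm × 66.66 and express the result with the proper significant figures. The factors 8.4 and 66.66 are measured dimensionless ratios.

1.3 × 10² mm

27.321 × 8.4 = 229.4964 → 2.3 × 10² mm (2 s.f., last digit at the 10^1 place).
1.53 × 66.66 = 101.9898 → 102 mm (3 s.f., last digit at the 10^0 place).
Difference: 127.5066 mm; keep the coarser place, 10^1.
Result: 1.3 × 10² mm.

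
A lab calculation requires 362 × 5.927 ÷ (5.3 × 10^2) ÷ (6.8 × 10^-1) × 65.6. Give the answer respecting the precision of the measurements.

3.9 × 10^2

362 × 5.927 ÷ (5.3 × 10^2) ÷ (6.8 × 10^-1) × 65.6 = 390.537331853…
Multiplication/division keeps the fewest significant figures: 362 → 3 s.f., 5.927 → 4 s.f., 5.3 × 10^2 → 2 s.f., 6.8 × 10^-1 → 2 s.f., 65.6 → 3 s.f.; limit is 2.
Rounded to 2 significant figures: 3.9 × 10^2.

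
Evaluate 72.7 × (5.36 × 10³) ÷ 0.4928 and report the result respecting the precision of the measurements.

7.91 × 10⁵

72.7 × (5.36 × 10³) ÷ 0.4928 = 790730.519481…
Multiplication/division keeps the fewest significant figures: 72.7 → 3 s.f., 5.36 × 10³ → 3 s.f., 0.4928 → 4 s.f.; limit is 3.
Rounded to 3 significant figures: 7.91 × 10⁵.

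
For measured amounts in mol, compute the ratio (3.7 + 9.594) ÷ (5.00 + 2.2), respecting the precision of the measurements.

1.8

3.7 + 9.594 = 13.294, limited to 1 d.p. → 3 s.f.; 5.00 + 2.2 = 7.20, limited to 1 d.p. → 2 s.f.
Carrying full precision, 13.294 ÷ 7.20 = 1.84638888889…; keep min(3, 2) = 2 s.f.
Rounded to 2 significant figures: 1.8.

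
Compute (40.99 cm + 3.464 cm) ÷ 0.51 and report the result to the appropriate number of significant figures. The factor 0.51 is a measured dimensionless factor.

40.99 cm + 3.464 cm = 44.454 cm; the sum is limited to 2 decimal places (4 s.f.).
Carrying full precision, 44.454 ÷ 0.51 = 87.1647058824… cm; 0.51 has 2 s.f., so the result keeps min(4, 2) = 2 s.f.
Rounded to 2 significant figures: 87 cm.

87 cm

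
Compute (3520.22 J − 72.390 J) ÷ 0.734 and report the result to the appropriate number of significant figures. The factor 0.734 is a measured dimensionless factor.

4.70 × 10^3 J

3520.22 J − 72.390 J = 3447.830 J; the difference is limited to 2 decimal places (6 s.f.).
Carrying full precision, 3447.830 ÷ 0.734 = 4697.31607629… J; 0.734 has 3 s.f., so the result keeps min(6, 3) = 3 s.f.
Rounded to 3 significant figures: 4.70 × 10^3 J.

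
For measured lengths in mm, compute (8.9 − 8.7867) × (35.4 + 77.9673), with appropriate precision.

8.9 − 8.7867 = 0.1133, limited to 1 d.p. → 1 s.f.; 35.4 + 77.9673 = 113.3673, limited to 1 d.p. → 4 s.f.
Carrying full precision, 0.1133 × 113.3673 = 12.84451509; keep min(1, 4) = 1 s.f.
Rounded to 1 significant figure: 1 × 10¹ mm².

1 × 10¹ mm²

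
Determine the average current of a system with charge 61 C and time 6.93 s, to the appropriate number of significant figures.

8.8 A

average current = 61 C ÷ 6.93 s = 8.80230880231… A.
61 has 2 significant figures; 6.93 has 3.
Division/multiplication keeps the fewest: 2 significant figures.
Rounded: 8.8 A.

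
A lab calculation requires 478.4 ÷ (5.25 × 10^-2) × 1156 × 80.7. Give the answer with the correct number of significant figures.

8.50 × 10^8

478.4 ÷ (5.25 × 10^-2) × 1156 × 80.7 = 850086729.143…
Multiplication/division keeps the fewest significant figures: 478.4 → 4 s.f., 5.25 × 10^-2 → 3 s.f., 1156 → 4 s.f., 80.7 → 3 s.f.; limit is 3.
Rounded to 3 significant figures: 8.50 × 10^8.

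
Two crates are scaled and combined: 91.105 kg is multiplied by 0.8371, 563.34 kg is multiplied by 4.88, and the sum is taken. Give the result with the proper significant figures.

2.83 × 10³ kg

91.105 × 0.8371 = 76.2639955 → 76.26 kg (4 s.f., last digit at the 10^-2 place).
563.34 × 4.88 = 2749.0992 → 2.75 × 10³ kg (3 s.f., last digit at the 10^1 place).
Sum: 2825.3631955 kg; keep the coarser place, 10^1.
Result: 2.83 × 10³ kg.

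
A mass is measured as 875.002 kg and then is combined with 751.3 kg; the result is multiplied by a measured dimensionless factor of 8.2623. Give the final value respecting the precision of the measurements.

13437 kg

875.002 kg + 751.3 kg = 1626.302 kg; the sum is limited to 1 decimal place (5 s.f.).
Carrying full precision, 1626.302 × 8.2623 = 13436.9950146 kg; 8.2623 has 5 s.f., so the result keeps min(5, 5) = 5 s.f.
Rounded to 5 significant figures: 13437 kg.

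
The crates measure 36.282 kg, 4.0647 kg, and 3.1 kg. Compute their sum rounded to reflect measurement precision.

43.4 kg

36.282 kg + 4.0647 kg + 3.1 kg = 43.4467 kg.
Addition/subtraction keeps the fewest decimal places: 36.282 → 3 decimal places, 4.0647 → 4 decimal places, 3.1 → 1 decimal place; limit is 1.
Rounded to 1 decimal place: 43.4 kg.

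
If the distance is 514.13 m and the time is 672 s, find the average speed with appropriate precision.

average speed = 514.13 m ÷ 672 s = 0.765074404762… m/s.
514.13 has 5 significant figures; 672 has 3.
Division/multiplication keeps the fewest: 3 significant figures.
Rounded: 0.765 m/s.

0.765 m/s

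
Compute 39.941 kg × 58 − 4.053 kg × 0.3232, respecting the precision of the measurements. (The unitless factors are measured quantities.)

39.941 × 58 = 2316.578 → 2.3 × 10³ kg (2 s.f., last digit at the 10^2 place).
4.053 × 0.3232 = 1.3099296 → 1.310 kg (4 s.f., last digit at the 10^-3 place).
Difference: 2315.2680704 kg; keep the coarser place, 10^2.
Result: 2.3 × 10³ kg.

2.3 × 10³ kg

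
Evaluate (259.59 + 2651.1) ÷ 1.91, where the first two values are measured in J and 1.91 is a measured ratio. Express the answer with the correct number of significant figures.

1.52 × 10^3 J

259.59 J + 2651.1 J = 2910.69 J; the sum is limited to 1 decimal place (5 s.f.).
Carrying full precision, 2910.69 ÷ 1.91 = 1523.92146597… J; 1.91 has 3 s.f., so the result keeps min(5, 3) = 3 s.f.
Rounded to 3 significant figures: 1.52 × 10^3 J.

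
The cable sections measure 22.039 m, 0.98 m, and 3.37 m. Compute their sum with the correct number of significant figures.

26.39 m

22.039 m + 0.98 m + 3.37 m = 26.389 m.
Addition/subtraction keeps the fewest decimal places: 22.039 → 3 decimal places, 0.98 → 2 decimal places, 3.37 → 2 decimal places; limit is 2.
Rounded to 2 decimal places: 26.39 m.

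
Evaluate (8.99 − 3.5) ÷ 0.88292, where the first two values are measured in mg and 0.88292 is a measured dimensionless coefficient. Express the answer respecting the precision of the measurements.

6.2 mg

8.99 mg − 3.5 mg = 5.49 mg; the difference is limited to 1 decimal place (2 s.f.).
Carrying full precision, 5.49 ÷ 0.88292 = 6.21800389616… mg; 0.88292 has 5 s.f., so the result keeps min(2, 5) = 2 s.f.
Rounded to 2 significant figures: 6.2 mg.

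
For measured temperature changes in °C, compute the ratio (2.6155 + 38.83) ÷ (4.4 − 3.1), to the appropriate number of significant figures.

2.6155 + 38.83 = 41.4455, limited to 2 d.p. → 4 s.f.; 4.4 − 3.1 = 1.3, limited to 1 d.p. → 2 s.f.
Carrying full precision, 41.4455 ÷ 1.3 = 31.8811538462…; keep min(4, 2) = 2 s.f.
Rounded to 2 significant figures: 32.

32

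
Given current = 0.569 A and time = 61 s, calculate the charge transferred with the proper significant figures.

35 C

charge transferred = 0.569 A × 61 s = 34.709 C.
0.569 has 3 significant figures; 61 has 2.
Division/multiplication keeps the fewest: 2 significant figures.
Rounded: 35 C.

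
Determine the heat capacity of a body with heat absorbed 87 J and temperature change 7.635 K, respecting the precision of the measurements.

heat capacity = 87 J ÷ 7.635 K = 11.394891945… J/K.
87 has 2 significant figures; 7.635 has 4.
Division/multiplication keeps the fewest: 2 significant figures.
Rounded: 11 J/K.

11 J/K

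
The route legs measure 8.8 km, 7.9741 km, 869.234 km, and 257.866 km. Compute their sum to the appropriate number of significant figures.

8.8 km + 7.9741 km + 869.234 km + 257.866 km = 1143.8741 km.
Addition/subtraction keeps the fewest decimal places: 8.8 → 1 decimal place, 7.9741 → 4 decimal places, 869.234 → 3 decimal places, 257.866 → 3 decimal places; limit is 1.
Rounded to 1 decimal place: 1143.9 km.

1143.9 km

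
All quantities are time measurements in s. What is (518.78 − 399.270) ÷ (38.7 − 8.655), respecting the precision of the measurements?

3.98

518.78 − 399.270 = 119.510, limited to 2 d.p. → 5 s.f.; 38.7 − 8.655 = 30.045, limited to 1 d.p. → 3 s.f.
Carrying full precision, 119.510 ÷ 30.045 = 3.97770011649…; keep min(5, 3) = 3 s.f.
Rounded to 3 significant figures: 3.98.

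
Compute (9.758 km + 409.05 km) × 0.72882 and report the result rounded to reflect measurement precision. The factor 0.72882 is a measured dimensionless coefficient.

305.24 km

9.758 km + 409.05 km = 418.808 km; the sum is limited to 2 decimal places (5 s.f.).
Carrying full precision, 418.808 × 0.72882 = 305.23564656 km; 0.72882 has 5 s.f., so the result keeps min(5, 5) = 5 s.f.
Rounded to 5 significant figures: 305.24 km.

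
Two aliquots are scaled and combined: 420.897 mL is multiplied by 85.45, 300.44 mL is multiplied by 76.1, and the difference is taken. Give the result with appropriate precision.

420.897 × 85.45 = 35965.64865 → 3.597 × 10^4 mL (4 s.f., last digit at the 10^1 place).
300.44 × 76.1 = 22863.484 → 2.29 × 10^4 mL (3 s.f., last digit at the 10^2 place).
Difference: 13102.16465 mL; keep the coarser place, 10^2.
Result: 1.31 × 10^4 mL.

1.31 × 10^4 mL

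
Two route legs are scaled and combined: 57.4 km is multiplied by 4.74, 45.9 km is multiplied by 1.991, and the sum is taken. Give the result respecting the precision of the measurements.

363 km

57.4 × 4.74 = 272.076 → 272 km (3 s.f., last digit at the 10^0 place).
45.9 × 1.991 = 91.3869 → 91.4 km (3 s.f., last digit at the 10^-1 place).
Sum: 363.4629 km; keep the coarser place, 10^0.
Result: 363 km.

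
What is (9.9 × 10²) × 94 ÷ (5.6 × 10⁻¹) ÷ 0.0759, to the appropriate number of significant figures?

(9.9 × 10²) × 94 ÷ (5.6 × 10⁻¹) ÷ 0.0759 = 2189440.99379…
Multiplication/division keeps the fewest significant figures: 9.9 × 10² → 2 s.f., 94 → 2 s.f., 5.6 × 10⁻¹ → 2 s.f., 0.0759 → 3 s.f.; limit is 2.
Rounded to 2 significant figures: 2.2 × 10⁶.

2.2 × 10⁶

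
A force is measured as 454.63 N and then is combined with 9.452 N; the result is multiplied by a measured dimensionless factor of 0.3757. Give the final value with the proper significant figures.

454.63 N + 9.452 N = 464.082 N; the sum is limited to 2 decimal places (5 s.f.).
Carrying full precision, 464.082 × 0.3757 = 174.3556074 N; 0.3757 has 4 s.f., so the result keeps min(5, 4) = 4 s.f.
Rounded to 4 significant figures: 174.4 N.

174.4 N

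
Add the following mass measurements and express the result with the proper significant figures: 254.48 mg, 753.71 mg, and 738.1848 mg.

1746.37 mg

254.48 mg + 753.71 mg + 738.1848 mg = 1746.3748 mg.
Addition/subtraction keeps the fewest decimal places: 254.48 → 2 decimal places, 753.71 → 2 decimal places, 738.1848 → 4 decimal places; limit is 2.
Rounded to 2 decimal places: 1746.37 mg.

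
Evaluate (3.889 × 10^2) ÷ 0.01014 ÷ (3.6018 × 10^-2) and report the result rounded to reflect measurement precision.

1.065 × 10^6

(3.889 × 10^2) ÷ 0.01014 ÷ (3.6018 × 10^-2) = 1064830.28484…
Multiplication/division keeps the fewest significant figures: 3.889 × 10^2 → 4 s.f., 0.01014 → 4 s.f., 3.6018 × 10^-2 → 5 s.f.; limit is 4.
Rounded to 4 significant figures: 1.065 × 10^6.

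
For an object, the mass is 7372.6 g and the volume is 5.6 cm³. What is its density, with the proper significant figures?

1.3 × 10^3 g/cm³

density = 7372.6 g ÷ 5.6 cm³ = 1316.53571429… g/cm³.
7372.6 has 5 significant figures; 5.6 has 2.
Division/multiplication keeps the fewest: 2 significant figures.
Rounded: 1.3 × 10^3 g/cm³.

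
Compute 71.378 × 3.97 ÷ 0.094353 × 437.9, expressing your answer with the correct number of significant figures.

1.32 × 10^6

71.378 × 3.97 ÷ 0.094353 × 437.9 = 1315146.43958…
Multiplication/division keeps the fewest significant figures: 71.378 → 5 s.f., 3.97 → 3 s.f., 0.094353 → 5 s.f., 437.9 → 4 s.f.; limit is 3.
Rounded to 3 significant figures: 1.32 × 10^6.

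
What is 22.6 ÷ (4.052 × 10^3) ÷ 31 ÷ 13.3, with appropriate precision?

1.4 × 10^-5

22.6 ÷ (4.052 × 10^3) ÷ 31 ÷ 13.3 = 0.0000135277530833…
Multiplication/division keeps the fewest significant figures: 22.6 → 3 s.f., 4.052 × 10^3 → 4 s.f., 31 → 2 s.f., 13.3 → 3 s.f.; limit is 2.
Rounded to 2 significant figures: 1.4 × 10^-5.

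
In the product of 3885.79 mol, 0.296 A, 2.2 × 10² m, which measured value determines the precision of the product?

3885.79 mol → 6 s.f.; 0.296 A → 3 s.f.; 2.2 × 10² m → 2 s.f.
The fewest is 2 significant figures, from 2.2 × 10² m.

2.2 × 10² m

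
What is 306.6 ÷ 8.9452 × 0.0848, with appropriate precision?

2.91

306.6 ÷ 8.9452 × 0.0848 = 2.90655099942…
Multiplication/division keeps the fewest significant figures: 306.6 → 4 s.f., 8.9452 → 5 s.f., 0.0848 → 3 s.f.; limit is 3.
Rounded to 3 significant figures: 2.91.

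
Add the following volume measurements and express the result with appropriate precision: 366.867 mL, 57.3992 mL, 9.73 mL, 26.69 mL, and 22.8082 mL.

483.49 mL

366.867 mL + 57.3992 mL + 9.73 mL + 26.69 mL + 22.8082 mL = 483.4944 mL.
Addition/subtraction keeps the fewest decimal places: 366.867 → 3 decimal places, 57.3992 → 4 decimal places, 9.73 → 2 decimal places, 26.69 → 2 decimal places, 22.8082 → 4 decimal places; limit is 2.
Rounded to 2 decimal places: 483.49 mL.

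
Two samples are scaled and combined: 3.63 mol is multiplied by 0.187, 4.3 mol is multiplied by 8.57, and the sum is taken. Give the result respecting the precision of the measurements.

38 mol

3.63 × 0.187 = 0.67881 → 0.679 mol (3 s.f., last digit at the 10^-3 place).
4.3 × 8.57 = 36.851 → 37 mol (2 s.f., last digit at the 10^0 place).
Sum: 37.52981 mol; keep the coarser place, 10^0.
Result: 38 mol.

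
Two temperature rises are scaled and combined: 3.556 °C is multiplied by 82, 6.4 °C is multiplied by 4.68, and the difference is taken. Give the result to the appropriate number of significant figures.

2.6 × 10² °C

3.556 × 82 = 291.592 → 2.9 × 10² °C (2 s.f., last digit at the 10^1 place).
6.4 × 4.68 = 29.952 → 30. °C (2 s.f., last digit at the 10^0 place).
Difference: 261.64 °C; keep the coarser place, 10^1.
Result: 2.6 × 10² °C.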